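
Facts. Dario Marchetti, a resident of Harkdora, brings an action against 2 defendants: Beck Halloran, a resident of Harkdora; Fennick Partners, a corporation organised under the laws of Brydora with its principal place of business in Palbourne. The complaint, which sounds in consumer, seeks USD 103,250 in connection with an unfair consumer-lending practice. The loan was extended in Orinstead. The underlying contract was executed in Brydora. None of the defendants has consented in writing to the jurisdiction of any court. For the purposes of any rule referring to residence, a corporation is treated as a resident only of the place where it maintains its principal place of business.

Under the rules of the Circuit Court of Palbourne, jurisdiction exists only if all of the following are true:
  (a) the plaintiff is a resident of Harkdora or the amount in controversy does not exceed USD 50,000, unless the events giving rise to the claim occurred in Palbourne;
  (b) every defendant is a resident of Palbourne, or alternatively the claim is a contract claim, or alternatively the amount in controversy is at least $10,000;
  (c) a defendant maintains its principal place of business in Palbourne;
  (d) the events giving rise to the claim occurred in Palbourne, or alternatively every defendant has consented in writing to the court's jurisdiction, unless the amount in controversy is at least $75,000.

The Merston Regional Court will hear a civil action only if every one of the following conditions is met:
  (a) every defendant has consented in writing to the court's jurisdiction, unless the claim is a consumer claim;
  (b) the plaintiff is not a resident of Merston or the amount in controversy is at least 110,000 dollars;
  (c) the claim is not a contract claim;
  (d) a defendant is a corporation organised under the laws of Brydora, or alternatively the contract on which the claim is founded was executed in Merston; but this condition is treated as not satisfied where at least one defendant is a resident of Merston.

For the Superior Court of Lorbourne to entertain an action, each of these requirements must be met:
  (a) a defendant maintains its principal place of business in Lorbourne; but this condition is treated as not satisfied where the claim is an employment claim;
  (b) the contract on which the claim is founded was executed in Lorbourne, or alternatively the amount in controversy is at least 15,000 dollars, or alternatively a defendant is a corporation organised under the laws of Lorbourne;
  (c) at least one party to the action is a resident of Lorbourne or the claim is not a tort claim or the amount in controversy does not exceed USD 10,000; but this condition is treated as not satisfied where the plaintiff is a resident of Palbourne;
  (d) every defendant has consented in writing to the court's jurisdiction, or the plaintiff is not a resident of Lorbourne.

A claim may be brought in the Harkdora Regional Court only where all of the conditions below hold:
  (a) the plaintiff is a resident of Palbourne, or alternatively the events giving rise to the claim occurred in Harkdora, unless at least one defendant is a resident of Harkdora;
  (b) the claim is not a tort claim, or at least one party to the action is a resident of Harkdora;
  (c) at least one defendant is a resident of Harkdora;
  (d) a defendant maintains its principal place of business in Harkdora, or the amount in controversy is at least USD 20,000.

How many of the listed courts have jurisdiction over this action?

3

The Circuit Court of Palbourne:
  (a) The plaintiff resides in Harkdora — that alternative is enough. Condition met.
  (b) The amount in controversy is USD 103,250, which meets the 10,000 dollars floor, so this disjunct is met. Met.
  (c) Fennick Partners has its principal place of business in Palbourne. Condition met.
  (d) The operative events occurred in Orinstead, not Palbourne; no such written consent has been filed — every alternative fails. The proviso rescues it, though: the amount in controversy is 103,250 dollars, which meets the $75,000 floor. Satisfied.
  → All conditions met; jurisdiction exists.
The Merston Regional Court:
  (a) No such written consent has been filed. The proviso rescues it, though: the claim is a consumer claim. Satisfied.
  (b) The plaintiff resides in Harkdora, which is not Merston, which satisfies one of the alternatives. Met.
  (c) The claim is a consumer claim, not a contract claim. Met.
  (d) Fennick Partners is organised under the laws of Brydora, so this disjunct is met. The carve-out does not apply: no defendant resides in Merston (they reside in Harkdora, Palbourne). Met.
  → All conditions met; jurisdiction exists.
The Superior Court of Lorbourne:
  (a) The corporate defendant(s) have their principal place of business in Palbourne, not Lorbourne. Not satisfied.
  (b) The amount in controversy is 103,250 dollars, which meets the 15,000 dollars floor, so one alternative holds. Satisfied.
  (c) The claim is a consumer claim, not a tort claim — that alternative is enough. The exception is not triggered, since the plaintiff resides in Harkdora, not Palbourne. Satisfied.
  (d) The plaintiff resides in Harkdora, which is not Lorbourne, so one alternative holds. Satisfied.
  → Not every requirement is met — no jurisdiction.
The Harkdora Regional Court:
  (a) The plaintiff resides in Harkdora, not Palbourne; the operative events occurred in Orinstead, not Harkdora — none of the alternatives is met. The proviso rescues it, though: Beck Halloran resides in Harkdora. Condition met.
  (b) The claim is a consumer claim, not a tort claim, so this disjunct is met. Condition met.
  (c) Beck Halloran resides in Harkdora. Satisfied.
  (d) The amount in controversy is $103,250, which meets the USD 20,000 floor — that alternative is enough. Met.
  → Every requirement is satisfied — jurisdiction.
Courts with jurisdiction: the Circuit Court of Palbourne, the Merston Regional Court, the Harkdora Regional Court — 3 in total.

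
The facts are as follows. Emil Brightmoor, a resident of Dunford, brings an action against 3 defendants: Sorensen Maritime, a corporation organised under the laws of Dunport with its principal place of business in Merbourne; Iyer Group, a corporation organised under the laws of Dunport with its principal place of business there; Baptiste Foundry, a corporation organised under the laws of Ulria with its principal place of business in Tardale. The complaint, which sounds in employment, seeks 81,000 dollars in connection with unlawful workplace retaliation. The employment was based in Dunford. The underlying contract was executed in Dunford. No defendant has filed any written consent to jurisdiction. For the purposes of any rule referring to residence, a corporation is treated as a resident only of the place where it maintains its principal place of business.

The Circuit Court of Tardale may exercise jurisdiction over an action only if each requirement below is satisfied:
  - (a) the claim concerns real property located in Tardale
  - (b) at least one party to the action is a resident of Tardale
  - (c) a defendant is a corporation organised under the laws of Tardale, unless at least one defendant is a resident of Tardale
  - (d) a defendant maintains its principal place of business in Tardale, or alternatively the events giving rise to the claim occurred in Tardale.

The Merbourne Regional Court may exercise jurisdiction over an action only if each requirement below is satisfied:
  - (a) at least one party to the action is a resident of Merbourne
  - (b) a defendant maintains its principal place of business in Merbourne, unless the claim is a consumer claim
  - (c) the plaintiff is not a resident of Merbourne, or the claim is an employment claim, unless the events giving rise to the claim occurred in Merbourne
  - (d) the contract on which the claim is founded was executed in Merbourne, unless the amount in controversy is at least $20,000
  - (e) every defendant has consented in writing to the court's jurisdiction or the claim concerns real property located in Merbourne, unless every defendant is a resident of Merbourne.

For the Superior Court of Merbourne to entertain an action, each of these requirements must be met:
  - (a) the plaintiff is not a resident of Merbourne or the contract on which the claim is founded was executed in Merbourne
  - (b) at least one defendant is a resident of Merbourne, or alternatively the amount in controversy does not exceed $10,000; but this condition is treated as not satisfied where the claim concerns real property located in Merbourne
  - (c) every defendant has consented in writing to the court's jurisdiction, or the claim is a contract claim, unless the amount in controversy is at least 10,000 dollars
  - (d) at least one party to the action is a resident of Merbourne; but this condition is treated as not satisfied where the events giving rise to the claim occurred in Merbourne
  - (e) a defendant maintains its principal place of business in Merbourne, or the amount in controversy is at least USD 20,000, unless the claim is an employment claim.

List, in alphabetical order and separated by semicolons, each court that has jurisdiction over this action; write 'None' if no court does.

the Superior Court of Merbourne

The Circuit Court of Tardale:
  (a) The claim does not concern real property. Not met.
  (b) Baptiste Foundry resides in Tardale. Satisfied.
  (c) The corporate defendant(s) are organised in Dunport, Ulria, not Tardale. However, Baptiste Foundry resides in Tardale, so the 'unless' proviso supplies this condition. Met.
  (d) Baptiste Foundry has its principal place of business in Tardale, which satisfies one of the alternatives. Satisfied.
  → The court lacks jurisdiction.
The Merbourne Regional Court:
  (a) Sorensen Maritime resides in Merbourne. Condition met.
  (b) Sorensen Maritime has its principal place of business in Merbourne. Condition met.
  (c) The plaintiff resides in Dunford, which is not Merbourne, so this disjunct is met. Satisfied.
  (d) The contract was executed in Dunford, not Merbourne. The proviso rescues it, though: the amount in controversy is USD 81,000, which meets the USD 20,000 floor. Met.
  (e) No such written consent has been filed; the claim does not concern real property — none of the alternatives is met. And the defendants reside as follows — Sorensen Maritime in Merbourne, Iyer Group in Dunport, Baptiste Foundry in Tardale — not all in Merbourne, so the proviso does not save it. Not satisfied.
  → Not every requirement is met — no jurisdiction.
The Superior Court of Merbourne:
  (a) The plaintiff resides in Dunford, which is not Merbourne — that alternative is enough. Met.
  (b) Sorensen Maritime resides in Merbourne, so this disjunct is met. The exception is not triggered, since the claim does not concern real property. Satisfied.
  (c) No such written consent has been filed; the claim is an employment claim, not a contract claim — every alternative fails. But the amount in controversy is USD 81,000, which meets the 10,000 dollars floor, and the 'unless' clause therefore excuses the requirement. Condition met.
  (d) Sorensen Maritime resides in Merbourne. And the carve-out is inapplicable — the operative events occurred in Dunford, not Merbourne. Met.
  (e) Sorensen Maritime has its principal place of business in Merbourne, so one alternative holds. Satisfied.
  → All conditions met; jurisdiction exists.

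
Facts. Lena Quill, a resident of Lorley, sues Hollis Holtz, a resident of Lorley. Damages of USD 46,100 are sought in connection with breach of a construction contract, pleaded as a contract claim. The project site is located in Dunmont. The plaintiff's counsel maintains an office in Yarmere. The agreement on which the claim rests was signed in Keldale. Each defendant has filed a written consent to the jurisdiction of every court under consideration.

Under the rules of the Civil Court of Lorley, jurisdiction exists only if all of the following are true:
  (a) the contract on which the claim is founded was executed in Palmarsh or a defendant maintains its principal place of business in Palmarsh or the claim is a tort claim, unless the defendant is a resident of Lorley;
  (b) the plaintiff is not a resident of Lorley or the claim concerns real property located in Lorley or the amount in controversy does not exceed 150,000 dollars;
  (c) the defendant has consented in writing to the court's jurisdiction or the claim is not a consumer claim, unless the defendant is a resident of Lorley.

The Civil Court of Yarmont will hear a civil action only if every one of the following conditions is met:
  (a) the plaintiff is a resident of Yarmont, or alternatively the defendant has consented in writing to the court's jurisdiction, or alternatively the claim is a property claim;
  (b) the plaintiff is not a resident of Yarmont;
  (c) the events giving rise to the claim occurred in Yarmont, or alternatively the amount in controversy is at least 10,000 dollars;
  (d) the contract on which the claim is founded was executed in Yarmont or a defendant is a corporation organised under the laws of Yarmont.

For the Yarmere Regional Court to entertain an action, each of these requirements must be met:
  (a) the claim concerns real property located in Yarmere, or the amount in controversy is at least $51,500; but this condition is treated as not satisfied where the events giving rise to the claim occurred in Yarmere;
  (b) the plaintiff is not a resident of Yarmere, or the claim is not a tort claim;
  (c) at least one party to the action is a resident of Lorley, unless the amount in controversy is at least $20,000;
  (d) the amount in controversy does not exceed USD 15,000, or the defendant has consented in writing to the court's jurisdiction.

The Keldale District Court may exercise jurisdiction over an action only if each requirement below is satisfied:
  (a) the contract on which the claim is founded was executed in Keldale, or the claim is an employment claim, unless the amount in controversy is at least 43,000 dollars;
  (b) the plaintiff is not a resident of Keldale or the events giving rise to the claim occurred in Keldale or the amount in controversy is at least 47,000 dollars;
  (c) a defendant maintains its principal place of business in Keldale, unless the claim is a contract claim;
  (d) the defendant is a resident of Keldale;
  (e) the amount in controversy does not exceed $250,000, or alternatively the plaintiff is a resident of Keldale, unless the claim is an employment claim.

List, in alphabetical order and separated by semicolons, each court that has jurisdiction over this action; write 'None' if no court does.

The Civil Court of Lorley:
  (a) The contract was executed in Keldale, not Palmarsh; no defendant is a corporation; the claim is a contract claim, not a tort claim — no alternative holds. But the defendant resides in Lorley, and the 'unless' clause therefore excuses the requirement. Condition met.
  (b) The amount in controversy is $46,100, within the $150,000 ceiling, which satisfies one of the alternatives. Met.
  (c) Every defendant has filed written consent, so this disjunct is met. Satisfied.
  → Every requirement is satisfied — jurisdiction.
The Civil Court of Yarmont:
  (a) Every defendant has filed written consent — that alternative is enough. Met.
  (b) The plaintiff resides in Lorley, which is not Yarmont. Satisfied.
  (c) The amount in controversy is 46,100 dollars, which meets the 10,000 dollars floor — that alternative is enough. Met.
  (d) The contract was executed in Keldale, not Yarmont; no defendant is a corporation — no alternative holds. Fails.
  → The court lacks jurisdiction.
The Yarmere Regional Court:
  (a) The claim does not concern real property; the amount in controversy is USD 46,100, below the USD 51,500 floor — no alternative holds. Not met.
  (b) The plaintiff resides in Lorley, which is not Yarmere — that alternative is enough. Condition met.
  (c) Lena Quill resides in Lorley. Met.
  (d) Every defendant has filed written consent, so this disjunct is met. Satisfied.
  → No jurisdiction.
The Keldale District Court:
  (a) The contract was executed in Keldale — that alternative is enough. Condition met.
  (b) The plaintiff resides in Lorley, which is not Keldale — that alternative is enough. Satisfied.
  (c) No defendant is a corporation. The proviso rescues it, though: the claim is a contract claim. Condition met.
  (d) The defendant resides in Lorley, not Keldale. Not satisfied.
  (e) The amount in controversy is USD 46,100, within the 250,000 dollars ceiling, which satisfies one of the alternatives. Met.
  → Not every requirement is met — no jurisdiction.

the Civil Court of Lorley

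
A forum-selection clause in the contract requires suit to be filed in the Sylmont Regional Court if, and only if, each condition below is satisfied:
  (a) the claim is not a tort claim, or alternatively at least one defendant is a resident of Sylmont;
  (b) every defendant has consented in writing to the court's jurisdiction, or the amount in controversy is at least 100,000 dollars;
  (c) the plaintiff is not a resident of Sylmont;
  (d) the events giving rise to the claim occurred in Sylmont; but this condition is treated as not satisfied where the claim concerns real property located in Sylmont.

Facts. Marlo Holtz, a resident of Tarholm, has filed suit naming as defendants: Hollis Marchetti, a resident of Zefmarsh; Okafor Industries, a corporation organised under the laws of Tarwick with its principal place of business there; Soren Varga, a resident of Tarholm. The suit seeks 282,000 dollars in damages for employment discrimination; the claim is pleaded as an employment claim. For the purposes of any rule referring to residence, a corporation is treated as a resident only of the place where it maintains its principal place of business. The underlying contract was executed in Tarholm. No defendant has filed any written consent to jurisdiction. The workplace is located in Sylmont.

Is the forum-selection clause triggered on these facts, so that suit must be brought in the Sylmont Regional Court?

The Sylmont Regional Court:
  (a) The claim is an employment claim, not a tort claim, so this disjunct is met. Condition met.
  (b) The amount in controversy is USD 282,000, which meets the USD 100,000 floor — that alternative is enough. Met.
  (c) The plaintiff resides in Tarholm, which is not Sylmont. Met.
  (d) The operative events occurred in Sylmont. The carve-out does not apply: the claim does not concern real property. Satisfied.
  → The clause applies.

Yes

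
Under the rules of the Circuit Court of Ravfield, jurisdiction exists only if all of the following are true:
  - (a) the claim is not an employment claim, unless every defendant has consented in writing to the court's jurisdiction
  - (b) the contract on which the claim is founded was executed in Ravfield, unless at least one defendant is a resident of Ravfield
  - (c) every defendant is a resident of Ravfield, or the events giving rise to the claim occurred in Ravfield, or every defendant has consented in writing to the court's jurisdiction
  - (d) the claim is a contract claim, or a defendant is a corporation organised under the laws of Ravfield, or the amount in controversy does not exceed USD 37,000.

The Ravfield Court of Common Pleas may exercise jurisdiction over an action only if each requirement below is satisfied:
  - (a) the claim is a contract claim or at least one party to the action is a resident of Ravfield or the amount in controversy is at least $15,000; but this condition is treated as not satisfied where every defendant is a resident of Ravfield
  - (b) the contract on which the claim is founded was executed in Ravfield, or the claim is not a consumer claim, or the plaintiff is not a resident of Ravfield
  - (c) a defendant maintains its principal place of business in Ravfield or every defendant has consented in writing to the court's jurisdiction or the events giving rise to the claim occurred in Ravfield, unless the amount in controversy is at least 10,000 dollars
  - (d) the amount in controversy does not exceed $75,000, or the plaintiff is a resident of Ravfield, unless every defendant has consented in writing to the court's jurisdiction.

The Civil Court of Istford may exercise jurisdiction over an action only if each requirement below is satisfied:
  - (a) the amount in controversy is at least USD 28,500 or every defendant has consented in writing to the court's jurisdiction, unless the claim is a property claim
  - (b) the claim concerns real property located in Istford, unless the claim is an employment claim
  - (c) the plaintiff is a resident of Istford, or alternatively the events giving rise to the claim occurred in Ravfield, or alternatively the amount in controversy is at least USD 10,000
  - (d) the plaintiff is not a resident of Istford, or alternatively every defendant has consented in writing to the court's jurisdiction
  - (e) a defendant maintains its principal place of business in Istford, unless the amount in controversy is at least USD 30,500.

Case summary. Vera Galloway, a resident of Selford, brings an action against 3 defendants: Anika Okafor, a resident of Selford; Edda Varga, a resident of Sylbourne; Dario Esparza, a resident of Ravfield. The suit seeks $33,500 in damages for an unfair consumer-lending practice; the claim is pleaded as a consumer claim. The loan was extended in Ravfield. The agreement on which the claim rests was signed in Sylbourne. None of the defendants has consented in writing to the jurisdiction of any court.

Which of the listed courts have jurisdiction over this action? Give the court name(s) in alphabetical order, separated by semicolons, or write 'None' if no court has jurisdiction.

The Circuit Court of Ravfield:
  (a) The claim is a consumer claim, not an employment claim. Satisfied.
  (b) The contract was executed in Sylbourne, not Ravfield. However, Dario Esparza resides in Ravfield, so the 'unless' proviso supplies this condition. Condition met.
  (c) The operative events occurred in Ravfield — that alternative is enough. Met.
  (d) The amount in controversy is $33,500, within the $37,000 ceiling, which satisfies one of the alternatives. Condition met.
  → The court has jurisdiction.
The Ravfield Court of Common Pleas:
  (a) Dario Esparza resides in Ravfield, which satisfies one of the alternatives. And the carve-out is inapplicable — the defendants reside as follows — Anika Okafor in Selford, Edda Varga in Sylbourne, Dario Esparza in Ravfield — not all in Ravfield. Condition met.
  (b) The plaintiff resides in Selford, which is not Ravfield, so this disjunct is met. Condition met.
  (c) The operative events occurred in Ravfield, so one alternative holds. Met.
  (d) The amount in controversy is USD 33,500, within the USD 75,000 ceiling, which satisfies one of the alternatives. Satisfied.
  → Jurisdiction lies.
The Civil Court of Istford:
  (a) The amount in controversy is $33,500, which meets the USD 28,500 floor — that alternative is enough. Satisfied.
  (b) The claim does not concern real property. Nor does the 'unless' clause help: the claim is a consumer claim, not an employment claim. Not satisfied.
  (c) The operative events occurred in Ravfield, so this disjunct is met. Satisfied.
  (d) The plaintiff resides in Selford, which is not Istford, so one alternative holds. Condition met.
  (e) No defendant is a corporation. The proviso rescues it, though: the amount in controversy is $33,500, which meets the $30,500 floor. Satisfied.
  → The court lacks jurisdiction.

the Circuit Court of Ravfield; the Ravfield Court of Common Pleas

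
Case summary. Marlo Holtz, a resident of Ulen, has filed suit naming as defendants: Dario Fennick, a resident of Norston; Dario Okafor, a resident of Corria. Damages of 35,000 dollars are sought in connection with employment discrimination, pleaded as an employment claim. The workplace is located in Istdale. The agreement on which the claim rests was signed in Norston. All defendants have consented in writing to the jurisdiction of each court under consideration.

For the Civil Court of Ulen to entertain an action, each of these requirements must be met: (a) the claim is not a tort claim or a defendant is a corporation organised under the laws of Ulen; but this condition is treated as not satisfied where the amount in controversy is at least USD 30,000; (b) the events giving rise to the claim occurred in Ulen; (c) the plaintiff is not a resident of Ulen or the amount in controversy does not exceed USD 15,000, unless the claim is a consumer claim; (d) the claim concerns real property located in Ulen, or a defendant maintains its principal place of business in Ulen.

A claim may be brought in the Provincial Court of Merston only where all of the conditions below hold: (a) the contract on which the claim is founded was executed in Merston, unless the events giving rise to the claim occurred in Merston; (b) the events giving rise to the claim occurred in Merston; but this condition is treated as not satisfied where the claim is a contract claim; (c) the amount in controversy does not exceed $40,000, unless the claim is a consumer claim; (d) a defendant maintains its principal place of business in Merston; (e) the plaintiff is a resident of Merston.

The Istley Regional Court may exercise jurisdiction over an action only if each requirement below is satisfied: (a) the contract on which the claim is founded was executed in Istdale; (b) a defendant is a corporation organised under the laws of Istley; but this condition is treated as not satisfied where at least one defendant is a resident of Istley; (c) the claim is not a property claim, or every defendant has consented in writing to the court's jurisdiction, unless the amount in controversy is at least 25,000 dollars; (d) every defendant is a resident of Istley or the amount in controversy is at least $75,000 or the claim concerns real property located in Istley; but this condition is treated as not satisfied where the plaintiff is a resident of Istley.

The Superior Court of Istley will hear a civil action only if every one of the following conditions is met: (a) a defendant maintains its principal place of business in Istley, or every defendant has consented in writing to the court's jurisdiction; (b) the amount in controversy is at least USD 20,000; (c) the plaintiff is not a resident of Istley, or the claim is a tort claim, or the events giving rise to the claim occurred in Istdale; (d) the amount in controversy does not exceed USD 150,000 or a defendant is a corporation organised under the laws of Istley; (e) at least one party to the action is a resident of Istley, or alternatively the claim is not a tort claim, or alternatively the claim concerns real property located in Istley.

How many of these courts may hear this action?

1

The Civil Court of Ulen:
  (a) The claim is an employment claim, not a tort claim, so this disjunct is met. But the amount in controversy is USD 35,000, which meets the 30,000 dollars floor, triggering the carve-out and defeating this condition. Condition not met.
  (b) The operative events occurred in Istdale, not Ulen. Fails.
  (c) The plaintiff resides in Ulen; the amount in controversy is USD 35,000, above the $15,000 ceiling — none of the alternatives is met. The proviso offers no rescue either, since the claim is an employment claim, not a consumer claim. Fails.
  (d) The claim does not concern real property; no defendant is a corporation — no alternative holds. Fails.
  → The court lacks jurisdiction.
The Provincial Court of Merston:
  (a) The contract was executed in Norston, not Merston. And the operative events occurred in Istdale, not Merston, so the proviso does not save it. Condition not met.
  (b) The operative events occurred in Istdale, not Merston. Not met.
  (c) The amount in controversy is 35,000 dollars, within the USD 40,000 ceiling. Satisfied.
  (d) No defendant is a corporation. Not satisfied.
  (e) The plaintiff resides in Ulen, not Merston. Fails.
  → At least one condition fails; no jurisdiction.
The Istley Regional Court:
  (a) The contract was executed in Norston, not Istdale. Not met.
  (b) No defendant is a corporation. Fails.
  (c) The claim is an employment claim, not a property claim, so this disjunct is met. Condition met.
  (d) The defendants reside as follows — Dario Fennick in Norston, Dario Okafor in Corria — not all in Istley; the amount in controversy is USD 35,000, below the USD 75,000 floor; the claim does not concern real property — none of the alternatives is met. Condition not met.
  → The court lacks jurisdiction.
The Superior Court of Istley:
  (a) Every defendant has filed written consent, which satisfies one of the alternatives. Condition met.
  (b) The amount in controversy is 35,000 dollars, which meets the 20,000 dollars floor. Satisfied.
  (c) The plaintiff resides in Ulen, which is not Istley, so one alternative holds. Condition met.
  (d) The amount in controversy is USD 35,000, within the USD 150,000 ceiling, so this disjunct is met. Met.
  (e) The claim is an employment claim, not a tort claim, so one alternative holds. Condition met.
  → The court has jurisdiction.
Courts with jurisdiction: the Superior Court of Istley — 1 in total.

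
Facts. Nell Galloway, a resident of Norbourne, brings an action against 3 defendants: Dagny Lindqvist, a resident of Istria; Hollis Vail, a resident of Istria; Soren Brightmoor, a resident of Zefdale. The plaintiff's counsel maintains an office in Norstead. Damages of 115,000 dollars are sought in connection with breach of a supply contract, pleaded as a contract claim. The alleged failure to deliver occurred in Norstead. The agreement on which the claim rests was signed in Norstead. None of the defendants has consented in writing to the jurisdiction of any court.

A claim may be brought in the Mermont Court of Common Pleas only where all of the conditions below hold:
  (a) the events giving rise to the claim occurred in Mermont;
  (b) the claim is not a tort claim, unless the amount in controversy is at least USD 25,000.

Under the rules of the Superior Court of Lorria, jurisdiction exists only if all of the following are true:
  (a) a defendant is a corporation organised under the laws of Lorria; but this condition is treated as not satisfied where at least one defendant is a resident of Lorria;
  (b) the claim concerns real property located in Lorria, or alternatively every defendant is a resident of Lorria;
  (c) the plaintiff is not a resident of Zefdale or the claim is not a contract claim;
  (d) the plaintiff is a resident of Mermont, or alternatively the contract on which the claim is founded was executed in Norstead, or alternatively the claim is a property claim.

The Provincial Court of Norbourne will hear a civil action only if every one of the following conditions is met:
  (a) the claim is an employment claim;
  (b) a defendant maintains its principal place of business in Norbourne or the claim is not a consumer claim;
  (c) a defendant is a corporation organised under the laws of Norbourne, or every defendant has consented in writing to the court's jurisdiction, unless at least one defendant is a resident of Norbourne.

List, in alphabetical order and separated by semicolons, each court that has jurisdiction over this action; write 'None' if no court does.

The Mermont Court of Common Pleas:
  (a) The operative events occurred in Norstead, not Mermont. Not satisfied.
  (b) The claim is a contract claim, not a tort claim. Satisfied.
  → At least one condition fails; no jurisdiction.
The Superior Court of Lorria:
  (a) No defendant is a corporation. Condition not met.
  (b) The claim does not concern real property; the defendants reside as follows — Dagny Lindqvist in Istria, Hollis Vail in Istria, Soren Brightmoor in Zefdale — not all in Lorria — none of the alternatives is met. Fails.
  (c) The plaintiff resides in Norbourne, which is not Zefdale, so this disjunct is met. Met.
  (d) The contract was executed in Norstead, so this disjunct is met. Satisfied.
  → No jurisdiction.
The Provincial Court of Norbourne:
  (a) The claim is a contract claim, not an employment claim. Fails.
  (b) The claim is a contract claim, not a consumer claim, which satisfies one of the alternatives. Met.
  (c) No defendant is a corporation; no such written consent has been filed — none of the alternatives is met. And no defendant resides in Norbourne (they reside in Istria, Istria, Zefdale), so the proviso does not save it. Not satisfied.
  → The court lacks jurisdiction.

None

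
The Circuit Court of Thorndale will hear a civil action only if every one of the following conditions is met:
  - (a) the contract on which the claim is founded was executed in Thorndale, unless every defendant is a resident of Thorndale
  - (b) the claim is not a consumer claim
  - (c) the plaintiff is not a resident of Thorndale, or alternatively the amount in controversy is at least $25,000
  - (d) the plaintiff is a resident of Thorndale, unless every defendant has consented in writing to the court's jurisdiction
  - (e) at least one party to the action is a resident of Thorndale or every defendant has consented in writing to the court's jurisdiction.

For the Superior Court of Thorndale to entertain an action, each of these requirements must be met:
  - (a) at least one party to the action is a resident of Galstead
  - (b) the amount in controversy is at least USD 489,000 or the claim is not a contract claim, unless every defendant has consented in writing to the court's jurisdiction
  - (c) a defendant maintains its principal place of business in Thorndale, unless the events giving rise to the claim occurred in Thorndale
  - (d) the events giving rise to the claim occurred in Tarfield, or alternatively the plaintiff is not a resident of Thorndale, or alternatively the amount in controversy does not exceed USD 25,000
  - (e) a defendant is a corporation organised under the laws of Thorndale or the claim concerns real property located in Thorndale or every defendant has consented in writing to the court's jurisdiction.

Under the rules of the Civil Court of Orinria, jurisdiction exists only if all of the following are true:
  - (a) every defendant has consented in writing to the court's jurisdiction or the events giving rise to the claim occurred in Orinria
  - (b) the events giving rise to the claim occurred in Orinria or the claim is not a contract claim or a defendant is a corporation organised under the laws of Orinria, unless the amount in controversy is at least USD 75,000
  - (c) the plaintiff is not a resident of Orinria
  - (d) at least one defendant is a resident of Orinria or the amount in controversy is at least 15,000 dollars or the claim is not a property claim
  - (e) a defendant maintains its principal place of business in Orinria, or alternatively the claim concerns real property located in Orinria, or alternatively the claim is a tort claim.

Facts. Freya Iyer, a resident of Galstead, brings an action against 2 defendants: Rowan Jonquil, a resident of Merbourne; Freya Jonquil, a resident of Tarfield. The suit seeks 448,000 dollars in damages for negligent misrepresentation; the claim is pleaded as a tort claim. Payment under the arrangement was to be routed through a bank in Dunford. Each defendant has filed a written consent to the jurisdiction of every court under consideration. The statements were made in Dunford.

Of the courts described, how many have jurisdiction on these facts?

The Circuit Court of Thorndale:
  (a) No contract (and hence no place of execution) is alleged. And the defendants reside as follows — Rowan Jonquil in Merbourne, Freya Jonquil in Tarfield — not all in Thorndale, so the proviso does not save it. Fails.
  (b) The claim is a tort claim, not a consumer claim. Condition met.
  (c) The plaintiff resides in Galstead, which is not Thorndale — that alternative is enough. Met.
  (d) The plaintiff resides in Galstead, not Thorndale. The proviso rescues it, though: every defendant has filed written consent. Satisfied.
  (e) Every defendant has filed written consent, which satisfies one of the alternatives. Condition met.
  → Not every requirement is met — no jurisdiction.
The Superior Court of Thorndale:
  (a) Freya Iyer resides in Galstead. Met.
  (b) The claim is a tort claim, not a contract claim, which satisfies one of the alternatives. Condition met.
  (c) No defendant is a corporation. Nor does the 'unless' clause help: the operative events occurred in Dunford, not Thorndale. Not satisfied.
  (d) The plaintiff resides in Galstead, which is not Thorndale, so this disjunct is met. Satisfied.
  (e) Every defendant has filed written consent — that alternative is enough. Condition met.
  → No jurisdiction.
The Civil Court of Orinria:
  (a) Every defendant has filed written consent — that alternative is enough. Condition met.
  (b) The claim is a tort claim, not a contract claim — that alternative is enough. Condition met.
  (c) The plaintiff resides in Galstead, which is not Orinria. Condition met.
  (d) The amount in controversy is $448,000, which meets the $15,000 floor — that alternative is enough. Condition met.
  (e) The claim is a tort claim, so this disjunct is met. Met.
  → The court has jurisdiction.
Courts with jurisdiction: the Civil Court of Orinria — 1 in total.

1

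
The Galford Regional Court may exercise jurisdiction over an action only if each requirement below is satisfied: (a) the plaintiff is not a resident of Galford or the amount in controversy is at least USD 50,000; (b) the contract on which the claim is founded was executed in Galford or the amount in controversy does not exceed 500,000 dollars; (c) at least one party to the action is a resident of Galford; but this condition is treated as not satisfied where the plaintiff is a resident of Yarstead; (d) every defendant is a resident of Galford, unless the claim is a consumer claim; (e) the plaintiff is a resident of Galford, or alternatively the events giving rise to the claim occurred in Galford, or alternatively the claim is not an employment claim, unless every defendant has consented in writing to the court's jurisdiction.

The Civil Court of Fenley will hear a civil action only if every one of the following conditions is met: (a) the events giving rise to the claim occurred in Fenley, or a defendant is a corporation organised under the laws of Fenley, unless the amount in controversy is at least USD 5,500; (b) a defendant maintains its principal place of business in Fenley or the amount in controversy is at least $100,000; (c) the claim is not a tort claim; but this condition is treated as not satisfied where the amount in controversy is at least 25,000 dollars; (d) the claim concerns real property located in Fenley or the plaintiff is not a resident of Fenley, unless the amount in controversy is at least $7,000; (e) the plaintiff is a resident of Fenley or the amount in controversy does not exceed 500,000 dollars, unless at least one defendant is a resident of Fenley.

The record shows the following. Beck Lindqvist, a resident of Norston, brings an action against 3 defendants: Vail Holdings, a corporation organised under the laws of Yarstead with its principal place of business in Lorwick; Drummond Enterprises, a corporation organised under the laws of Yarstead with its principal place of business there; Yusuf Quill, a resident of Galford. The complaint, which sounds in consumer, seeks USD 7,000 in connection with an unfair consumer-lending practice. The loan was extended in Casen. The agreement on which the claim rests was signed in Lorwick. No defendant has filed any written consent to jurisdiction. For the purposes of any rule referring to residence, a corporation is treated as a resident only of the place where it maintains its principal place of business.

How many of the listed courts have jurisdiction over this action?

The Galford Regional Court:
  (a) The plaintiff resides in Norston, which is not Galford, so this disjunct is met. Met.
  (b) The amount in controversy is 7,000 dollars, within the 500,000 dollars ceiling — that alternative is enough. Satisfied.
  (c) Yusuf Quill resides in Galford. And the carve-out is inapplicable — the plaintiff resides in Norston, not Yarstead. Satisfied.
  (d) The defendants reside as follows — Vail Holdings in Lorwick, Drummond Enterprises in Yarstead, Yusuf Quill in Galford — not all in Galford. But the claim is a consumer claim, and the 'unless' clause therefore excuses the requirement. Satisfied.
  (e) The claim is a consumer claim, not an employment claim — that alternative is enough. Condition met.
  → The court has jurisdiction.
The Civil Court of Fenley:
  (a) The operative events occurred in Casen, not Fenley; the corporate defendant(s) are organised in Yarstead, not Fenley — every alternative fails. However, the amount in controversy is $7,000, which meets the USD 5,500 floor, so the 'unless' proviso supplies this condition. Met.
  (b) The corporate defendant(s) have their principal place of business in Lorwick, Yarstead, not Fenley; the amount in controversy is $7,000, below the $100,000 floor — every alternative fails. Fails.
  (c) The claim is a consumer claim, not a tort claim. And the carve-out is inapplicable — the amount in controversy is 7,000 dollars, below the USD 25,000 floor. Met.
  (d) The plaintiff resides in Norston, which is not Fenley, so one alternative holds. Condition met.
  (e) The amount in controversy is USD 7,000, within the USD 500,000 ceiling, which satisfies one of the alternatives. Met.
  → The court lacks jurisdiction.
Courts with jurisdiction: the Galford Regional Court — 1 in total.

1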